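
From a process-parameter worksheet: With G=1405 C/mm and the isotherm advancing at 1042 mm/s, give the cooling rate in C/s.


CR = 1405 * 1042 = 1464010 C/s


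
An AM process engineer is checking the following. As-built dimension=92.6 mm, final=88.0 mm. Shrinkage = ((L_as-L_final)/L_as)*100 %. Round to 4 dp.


Shrinkage = ((92.6-88.0)/92.6)*100 = 4.9676 %


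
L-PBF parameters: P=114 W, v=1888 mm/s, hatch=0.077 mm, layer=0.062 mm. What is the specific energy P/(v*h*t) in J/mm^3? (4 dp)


Build rate = 1888 * 0.077 * 0.062 = 9.013312 mm^3/s
SE = 114 / 9.013312 = 12.648 J/mm^3


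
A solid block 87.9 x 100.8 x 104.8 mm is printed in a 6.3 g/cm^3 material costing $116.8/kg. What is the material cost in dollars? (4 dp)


V = 87.9 * 100.8 * 104.8 = 928561.536 mm^3 = 928.561536 cm^3
Mass = 928.561536 * 6.3 / 1000 = 5.84993768 kg
Cost = 5.84993768 * 116.8 = 683.2727 $


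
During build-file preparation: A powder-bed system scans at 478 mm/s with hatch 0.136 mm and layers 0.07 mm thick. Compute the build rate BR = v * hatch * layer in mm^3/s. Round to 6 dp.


Rate = 478 * 0.136 * 0.07 = 4.55056 mm^3/s


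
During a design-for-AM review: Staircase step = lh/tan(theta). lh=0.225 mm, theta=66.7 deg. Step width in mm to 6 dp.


step = 0.225 / tan(66.7) = 0.0969 mm


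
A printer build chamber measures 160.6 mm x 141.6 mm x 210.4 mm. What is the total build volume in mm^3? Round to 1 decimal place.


V = 160.6 * 141.6 * 210.4 = 4784698.0 mm^3


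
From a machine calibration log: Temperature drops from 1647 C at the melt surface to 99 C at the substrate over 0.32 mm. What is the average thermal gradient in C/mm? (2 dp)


G = (1647-99)/0.32 = 4837.5 C/mm


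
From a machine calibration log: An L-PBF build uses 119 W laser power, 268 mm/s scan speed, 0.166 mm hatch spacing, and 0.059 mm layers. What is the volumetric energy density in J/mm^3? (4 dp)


E = 119 / (268*0.166*0.059) = 45.3369 J/mm^3


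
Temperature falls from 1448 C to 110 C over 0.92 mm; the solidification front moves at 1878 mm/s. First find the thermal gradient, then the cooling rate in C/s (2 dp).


G = (1448-110)/0.92 = 1454.34782609 C/mm
CR = 1454.34782609 * 1878 = 2731265.22 C/s


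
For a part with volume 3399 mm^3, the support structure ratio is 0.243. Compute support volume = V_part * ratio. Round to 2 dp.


V_support = 3399 * 0.243 = 825.96 mm^3


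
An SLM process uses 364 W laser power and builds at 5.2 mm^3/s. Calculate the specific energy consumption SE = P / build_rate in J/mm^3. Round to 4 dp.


SE = 364 / 5.2 = 70.0 J/mm^3


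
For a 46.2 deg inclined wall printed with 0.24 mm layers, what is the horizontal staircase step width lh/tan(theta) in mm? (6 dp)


step = 0.24 / tan(46.2) = 0.230152 mm


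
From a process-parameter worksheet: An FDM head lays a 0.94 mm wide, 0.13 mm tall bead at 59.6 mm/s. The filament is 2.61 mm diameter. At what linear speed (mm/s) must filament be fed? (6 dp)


Q = 0.94 * 0.13 * 59.6 = 7.28312 mm^3/s
A_fil = pi*(2.61/2)^2 = 5.35021083 mm^2
v_feed = 7.28312 / 5.35021083 = 1.361277 mm/s


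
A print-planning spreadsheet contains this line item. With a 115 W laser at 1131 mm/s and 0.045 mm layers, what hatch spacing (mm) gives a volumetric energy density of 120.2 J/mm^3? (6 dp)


h = 115 / (120.2*1131*0.045) = 0.018798 mm


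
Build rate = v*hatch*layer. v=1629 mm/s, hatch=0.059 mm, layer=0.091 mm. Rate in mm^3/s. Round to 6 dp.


Rate = 1629 * 0.059 * 0.091 = 8.746101 mm^3/s


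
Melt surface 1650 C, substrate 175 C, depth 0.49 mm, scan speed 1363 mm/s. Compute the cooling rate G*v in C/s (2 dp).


G = (1650-175)/0.49 = 3010.20408163 C/mm
CR = 3010.20408163 * 1363 = 4102908.16 C/s


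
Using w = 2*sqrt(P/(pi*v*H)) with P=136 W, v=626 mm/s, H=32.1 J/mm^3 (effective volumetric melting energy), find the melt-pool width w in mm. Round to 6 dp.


w = 2*sqrt(136/(pi*626*32.1)) = 0.092829 mm


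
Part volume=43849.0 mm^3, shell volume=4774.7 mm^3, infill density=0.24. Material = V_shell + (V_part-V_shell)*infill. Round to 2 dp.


V_infill = (43849.0 - 4774.7) * 0.24 = 9377.83
V_total = 4774.7 + 9377.83 = 14152.53 mm^3


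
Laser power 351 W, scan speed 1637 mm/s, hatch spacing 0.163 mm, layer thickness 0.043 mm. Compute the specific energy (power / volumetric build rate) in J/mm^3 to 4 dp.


Build rate = 1637 * 0.163 * 0.043 = 11.473733 mm^3/s
SE = 351 / 11.473733 = 30.5916 J/mm^3


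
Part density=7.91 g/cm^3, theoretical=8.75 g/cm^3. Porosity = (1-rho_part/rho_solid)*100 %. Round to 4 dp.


Porosity = (1-7.91/8.75)*100 = 9.6 %


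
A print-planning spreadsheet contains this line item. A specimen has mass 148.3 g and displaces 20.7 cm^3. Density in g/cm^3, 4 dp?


rho = 148.3 / 20.7 = 7.1643 g/cm^3


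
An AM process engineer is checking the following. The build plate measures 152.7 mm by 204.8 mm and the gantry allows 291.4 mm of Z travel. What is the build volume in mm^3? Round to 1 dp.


V = 152.7 * 204.8 * 291.4 = 9112940.5 mm^3


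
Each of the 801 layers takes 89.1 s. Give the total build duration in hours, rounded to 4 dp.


t = 801 * 89.1 / 3600 = 19.8248 hrs


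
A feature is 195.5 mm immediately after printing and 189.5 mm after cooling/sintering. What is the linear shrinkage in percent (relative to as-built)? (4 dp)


Shrinkage = ((195.5-189.5)/195.5)*100 = 3.0691 %


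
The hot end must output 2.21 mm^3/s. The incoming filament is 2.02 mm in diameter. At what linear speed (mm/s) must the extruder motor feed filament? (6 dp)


A = pi*(2.02/2)^2 = 3.204739
v = 2.21 / 3.204739 = 0.689604 mm/s


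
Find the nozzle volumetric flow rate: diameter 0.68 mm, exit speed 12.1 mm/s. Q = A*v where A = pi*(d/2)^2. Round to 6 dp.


A = pi*(0.68/2)^2 = 0.36316811 mm^2
Q = 0.36316811 * 12.1 = 4.394334 mm^3/s


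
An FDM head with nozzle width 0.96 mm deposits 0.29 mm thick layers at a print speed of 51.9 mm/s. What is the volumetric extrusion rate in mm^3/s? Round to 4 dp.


Rate = 0.96 * 0.29 * 51.9 = 14.449 mm^3/s


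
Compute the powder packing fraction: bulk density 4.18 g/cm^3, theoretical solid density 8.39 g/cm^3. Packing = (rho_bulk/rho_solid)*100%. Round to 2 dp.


Packing = (4.18/8.39)*100 = 49.82 %


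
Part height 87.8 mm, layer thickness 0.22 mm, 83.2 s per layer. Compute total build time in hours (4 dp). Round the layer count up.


Layers = ceil(87.8/0.22) = 400
t = 400 * 83.2 / 3600 = 9.2444 hrs


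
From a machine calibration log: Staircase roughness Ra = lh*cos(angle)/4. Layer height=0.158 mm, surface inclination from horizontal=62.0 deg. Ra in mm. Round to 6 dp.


Ra = 0.158 * cos(62.0) / 4 = 0.018544 mm


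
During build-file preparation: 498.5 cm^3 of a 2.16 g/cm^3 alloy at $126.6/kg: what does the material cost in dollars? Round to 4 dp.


Mass = 498.5*2.16/1000 = 1.07676 kg
Cost = 1.07676 * 126.6 = 136.3178 $


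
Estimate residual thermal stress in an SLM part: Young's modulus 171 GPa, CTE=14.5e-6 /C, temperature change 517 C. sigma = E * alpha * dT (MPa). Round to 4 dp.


sigma = 171*1000 * 14.5e-6 * 517 = 1281.9015 MPa


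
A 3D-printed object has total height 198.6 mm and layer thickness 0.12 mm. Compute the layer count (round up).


Layers = ceil(198.6/0.12) = 1655


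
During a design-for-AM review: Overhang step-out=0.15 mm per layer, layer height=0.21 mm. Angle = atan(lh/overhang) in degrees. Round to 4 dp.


angle = atan(0.21/0.15) = 54.4623 degrees


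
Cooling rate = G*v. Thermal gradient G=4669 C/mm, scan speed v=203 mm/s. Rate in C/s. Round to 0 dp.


CR = 4669 * 203 = 947807 C/s


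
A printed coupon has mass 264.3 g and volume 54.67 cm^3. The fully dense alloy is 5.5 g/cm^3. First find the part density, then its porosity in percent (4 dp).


rho_part = 264.3 / 54.67 = 4.83446131 g/cm^3
Porosity = (1 - 4.83446131/5.5)*100 = 12.1007 %


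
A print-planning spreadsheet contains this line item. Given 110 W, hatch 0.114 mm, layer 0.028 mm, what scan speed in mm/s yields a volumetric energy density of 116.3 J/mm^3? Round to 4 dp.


v = 110 / (116.3*0.114*0.028) = 296.3126 mm/s


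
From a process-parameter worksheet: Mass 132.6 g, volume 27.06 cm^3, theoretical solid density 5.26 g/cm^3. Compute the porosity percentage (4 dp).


rho_part = 132.6 / 27.06 = 4.90022173 g/cm^3
Porosity = (1 - 4.90022173/5.26)*100 = 6.8399 %


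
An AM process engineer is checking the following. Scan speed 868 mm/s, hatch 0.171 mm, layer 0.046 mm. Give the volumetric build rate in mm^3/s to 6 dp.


Rate = 868 * 0.171 * 0.046 = 6.827688 mm^3/s


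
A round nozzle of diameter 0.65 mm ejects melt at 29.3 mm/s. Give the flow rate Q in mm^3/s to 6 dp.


A = pi*(0.65/2)^2 = 0.33183072 mm^2
Q = 0.33183072 * 29.3 = 9.72264 mm^3/s


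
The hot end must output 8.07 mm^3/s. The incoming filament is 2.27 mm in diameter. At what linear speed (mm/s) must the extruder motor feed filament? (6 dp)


A = pi*(2.27/2)^2 = 4.047078
v = 8.07 / 4.047078 = 1.994031 mm/s


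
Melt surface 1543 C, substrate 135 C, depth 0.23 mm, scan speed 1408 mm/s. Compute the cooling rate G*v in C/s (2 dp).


G = (1543-135)/0.23 = 6121.73913043 C/mm
CR = 6121.73913043 * 1408 = 8619408.7 C/s


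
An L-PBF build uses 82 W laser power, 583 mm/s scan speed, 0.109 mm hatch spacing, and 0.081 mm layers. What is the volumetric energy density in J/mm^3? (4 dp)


E = 82 / (583*0.109*0.081) = 15.9307 J/mm^3


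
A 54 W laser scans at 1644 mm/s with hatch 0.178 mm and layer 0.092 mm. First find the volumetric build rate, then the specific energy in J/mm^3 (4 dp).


Build rate = 1644 * 0.178 * 0.092 = 26.922144 mm^3/s
SE = 54 / 26.922144 = 2.0058 J/mm^3


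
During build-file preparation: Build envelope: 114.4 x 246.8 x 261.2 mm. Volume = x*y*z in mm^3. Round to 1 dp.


V = 114.4 * 246.8 * 261.2 = 7374699.9 mm^3


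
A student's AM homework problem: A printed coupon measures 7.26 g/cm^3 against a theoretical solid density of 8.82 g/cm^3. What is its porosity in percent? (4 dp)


Porosity = (1-7.26/8.82)*100 = 17.6871 %


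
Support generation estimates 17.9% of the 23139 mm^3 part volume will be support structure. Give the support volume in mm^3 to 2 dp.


V_support = 23139 * 0.179 = 4141.88 mm^3


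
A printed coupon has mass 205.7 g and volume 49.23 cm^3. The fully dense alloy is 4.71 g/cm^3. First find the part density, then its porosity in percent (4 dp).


rho_part = 205.7 / 49.23 = 4.17834654 g/cm^3
Porosity = (1 - 4.17834654/4.71)*100 = 11.2878 %


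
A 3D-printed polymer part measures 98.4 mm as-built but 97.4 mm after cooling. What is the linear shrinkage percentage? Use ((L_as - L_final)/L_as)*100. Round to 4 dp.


Shrinkage = ((98.4-97.4)/98.4)*100 = 1.0163 %


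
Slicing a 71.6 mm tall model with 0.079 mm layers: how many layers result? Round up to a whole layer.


Layers = ceil(71.6/0.079) = 907


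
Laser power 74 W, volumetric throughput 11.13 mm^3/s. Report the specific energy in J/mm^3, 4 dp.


SE = 74 / 11.13 = 6.6487 J/mm^3


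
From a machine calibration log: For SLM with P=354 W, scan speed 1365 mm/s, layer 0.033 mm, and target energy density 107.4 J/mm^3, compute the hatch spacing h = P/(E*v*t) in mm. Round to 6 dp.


h = 354 / (107.4*1365*0.033) = 0.073173 mm


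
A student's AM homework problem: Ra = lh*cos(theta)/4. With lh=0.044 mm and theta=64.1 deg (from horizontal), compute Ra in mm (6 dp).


Ra = 0.044 * cos(64.1) / 4 = 0.004805 mm


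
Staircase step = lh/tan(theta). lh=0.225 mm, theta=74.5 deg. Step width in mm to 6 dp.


step = 0.225 / tan(74.5) = 0.062398 mm


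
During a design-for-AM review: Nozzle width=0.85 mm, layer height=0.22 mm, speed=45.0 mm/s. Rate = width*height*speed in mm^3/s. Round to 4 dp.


Rate = 0.85 * 0.22 * 45.0 = 8.415 mm^3/s


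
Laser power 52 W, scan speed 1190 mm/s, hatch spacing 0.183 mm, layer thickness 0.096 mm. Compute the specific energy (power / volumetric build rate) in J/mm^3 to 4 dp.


Build rate = 1190 * 0.183 * 0.096 = 20.90592 mm^3/s
SE = 52 / 20.90592 = 2.4873 J/mm^3


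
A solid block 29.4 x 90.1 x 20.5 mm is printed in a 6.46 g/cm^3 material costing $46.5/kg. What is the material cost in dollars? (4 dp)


V = 29.4 * 90.1 * 20.5 = 54303.27 mm^3 = 54.30327 cm^3
Mass = 54.30327 * 6.46 / 1000 = 0.35079912 kg
Cost = 0.35079912 * 46.5 = 16.3122 $


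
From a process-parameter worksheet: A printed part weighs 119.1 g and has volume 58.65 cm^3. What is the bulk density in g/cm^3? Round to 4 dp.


rho = 119.1 / 58.65 = 2.0307 g/cm^3


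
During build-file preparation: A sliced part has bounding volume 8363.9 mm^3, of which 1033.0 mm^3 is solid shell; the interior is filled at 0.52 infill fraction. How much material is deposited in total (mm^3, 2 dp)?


V_infill = (8363.9 - 1033.0) * 0.52 = 3812.07
V_total = 1033.0 + 3812.07 = 4845.07 mm^3


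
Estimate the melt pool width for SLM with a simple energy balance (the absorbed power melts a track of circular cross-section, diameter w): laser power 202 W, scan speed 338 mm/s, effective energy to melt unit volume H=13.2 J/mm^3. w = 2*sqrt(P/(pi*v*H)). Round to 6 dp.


w = 2*sqrt(202/(pi*338*13.2)) = 0.240096 mm


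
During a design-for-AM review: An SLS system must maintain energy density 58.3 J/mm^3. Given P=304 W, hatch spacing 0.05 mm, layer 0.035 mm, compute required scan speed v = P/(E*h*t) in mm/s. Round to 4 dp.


v = 304 / (58.3*0.05*0.035) = 2979.6618 mm/s


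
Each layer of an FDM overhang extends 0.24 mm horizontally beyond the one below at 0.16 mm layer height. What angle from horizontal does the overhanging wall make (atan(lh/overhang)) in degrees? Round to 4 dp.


angle = atan(0.16/0.24) = 33.6901 degrees


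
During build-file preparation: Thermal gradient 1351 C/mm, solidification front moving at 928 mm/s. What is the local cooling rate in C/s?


CR = 1351 * 928 = 1253728 C/s


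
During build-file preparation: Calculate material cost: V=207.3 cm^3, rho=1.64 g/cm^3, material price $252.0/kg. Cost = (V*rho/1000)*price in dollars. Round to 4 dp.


Mass = 207.3*1.64/1000 = 0.339972 kg
Cost = 0.339972 * 252.0 = 85.6729 $


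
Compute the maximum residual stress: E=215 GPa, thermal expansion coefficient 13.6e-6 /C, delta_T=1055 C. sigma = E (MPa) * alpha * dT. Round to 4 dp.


sigma = 215*1000 * 13.6e-6 * 1055 = 3084.82 MPa


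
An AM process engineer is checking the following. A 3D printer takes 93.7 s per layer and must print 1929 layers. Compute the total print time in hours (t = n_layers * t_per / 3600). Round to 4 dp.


t = 1929 * 93.7 / 3600 = 50.2076 hrs


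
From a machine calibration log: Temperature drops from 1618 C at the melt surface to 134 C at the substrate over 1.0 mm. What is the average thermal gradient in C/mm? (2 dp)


G = (1618-134)/1.0 = 1484.0 C/mm


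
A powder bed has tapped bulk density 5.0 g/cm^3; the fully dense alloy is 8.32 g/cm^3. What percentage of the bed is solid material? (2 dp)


Packing = (5.0/8.32)*100 = 60.1 %


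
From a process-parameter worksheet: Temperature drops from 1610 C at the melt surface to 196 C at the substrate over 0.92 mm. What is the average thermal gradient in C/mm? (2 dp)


G = (1610-196)/0.92 = 1536.96 C/mm


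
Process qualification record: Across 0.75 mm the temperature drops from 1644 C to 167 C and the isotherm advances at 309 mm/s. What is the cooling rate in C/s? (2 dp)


G = (1644-167)/0.75 = 1969.33333333 C/mm
CR = 1969.33333333 * 309 = 608524.0 C/s


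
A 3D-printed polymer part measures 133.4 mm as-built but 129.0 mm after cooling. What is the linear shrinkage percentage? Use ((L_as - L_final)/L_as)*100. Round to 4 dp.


Shrinkage = ((133.4-129.0)/133.4)*100 = 3.2984 %


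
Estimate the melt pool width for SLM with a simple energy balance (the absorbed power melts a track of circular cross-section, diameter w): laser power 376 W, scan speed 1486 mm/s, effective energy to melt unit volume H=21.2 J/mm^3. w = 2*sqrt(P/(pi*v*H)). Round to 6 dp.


w = 2*sqrt(376/(pi*1486*21.2)) = 0.123274 mm


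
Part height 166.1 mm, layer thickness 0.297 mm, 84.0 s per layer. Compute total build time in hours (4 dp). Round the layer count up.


Layers = ceil(166.1/0.297) = 560
t = 560 * 84.0 / 3600 = 13.0667 hrs


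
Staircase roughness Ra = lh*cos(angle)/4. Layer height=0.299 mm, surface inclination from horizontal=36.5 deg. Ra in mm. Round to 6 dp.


Ra = 0.299 * cos(36.5) / 4 = 0.060088 mm


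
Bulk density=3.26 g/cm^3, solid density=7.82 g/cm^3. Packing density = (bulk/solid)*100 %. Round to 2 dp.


Packing = (3.26/7.82)*100 = 41.69 %


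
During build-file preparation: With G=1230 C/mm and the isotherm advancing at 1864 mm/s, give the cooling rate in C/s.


CR = 1230 * 1864 = 2292720 C/s


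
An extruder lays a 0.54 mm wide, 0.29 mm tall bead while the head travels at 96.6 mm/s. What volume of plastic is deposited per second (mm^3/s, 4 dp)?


Rate = 0.54 * 0.29 * 96.6 = 15.1276 mm^3/s


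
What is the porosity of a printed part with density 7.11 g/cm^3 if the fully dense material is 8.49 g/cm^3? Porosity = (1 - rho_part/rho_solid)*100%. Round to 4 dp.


Porosity = (1-7.11/8.49)*100 = 16.2544 %


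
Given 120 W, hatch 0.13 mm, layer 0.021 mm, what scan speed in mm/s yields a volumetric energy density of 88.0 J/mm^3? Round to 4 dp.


v = 120 / (88.0*0.13*0.021) = 499.5005 mm/s


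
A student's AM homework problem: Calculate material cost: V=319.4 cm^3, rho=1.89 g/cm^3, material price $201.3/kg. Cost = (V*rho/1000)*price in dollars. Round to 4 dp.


Mass = 319.4*1.89/1000 = 0.603666 kg
Cost = 0.603666 * 201.3 = 121.518 $


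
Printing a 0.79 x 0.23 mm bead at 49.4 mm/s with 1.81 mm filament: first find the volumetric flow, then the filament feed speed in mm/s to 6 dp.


Q = 0.79 * 0.23 * 49.4 = 8.97598 mm^3/s
A_fil = pi*(1.81/2)^2 = 2.57304292 mm^2
v_feed = 8.97598 / 2.57304292 = 3.488469 mm/s


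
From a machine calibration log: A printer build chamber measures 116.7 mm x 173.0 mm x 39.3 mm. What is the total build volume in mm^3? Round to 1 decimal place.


V = 116.7 * 173.0 * 39.3 = 793431.6 mm^3


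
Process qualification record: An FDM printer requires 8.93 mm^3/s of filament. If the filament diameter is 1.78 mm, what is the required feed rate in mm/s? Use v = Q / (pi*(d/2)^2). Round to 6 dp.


A = pi*(1.78/2)^2 = 2.488456
v = 8.93 / 2.488456 = 3.588571 mm/s


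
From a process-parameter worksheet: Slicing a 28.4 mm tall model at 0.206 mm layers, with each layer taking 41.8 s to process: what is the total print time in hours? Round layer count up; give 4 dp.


Layers = ceil(28.4/0.206) = 138
t = 138 * 41.8 / 3600 = 1.6023 hrs


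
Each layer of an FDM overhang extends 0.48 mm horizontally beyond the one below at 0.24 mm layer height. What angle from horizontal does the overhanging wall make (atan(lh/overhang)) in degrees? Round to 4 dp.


angle = atan(0.24/0.48) = 26.5651 degrees


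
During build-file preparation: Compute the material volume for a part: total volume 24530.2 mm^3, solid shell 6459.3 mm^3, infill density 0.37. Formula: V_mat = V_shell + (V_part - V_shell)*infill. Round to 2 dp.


V_infill = (24530.2 - 6459.3) * 0.37 = 6686.23
V_total = 6459.3 + 6686.23 = 13145.53 mm^3


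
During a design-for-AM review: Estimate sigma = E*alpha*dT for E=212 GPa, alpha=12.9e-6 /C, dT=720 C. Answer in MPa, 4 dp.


sigma = 212*1000 * 12.9e-6 * 720 = 1969.056 MPa


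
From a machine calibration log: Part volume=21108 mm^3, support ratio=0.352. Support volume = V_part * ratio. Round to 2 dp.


V_support = 21108 * 0.352 = 7430.02 mm^3


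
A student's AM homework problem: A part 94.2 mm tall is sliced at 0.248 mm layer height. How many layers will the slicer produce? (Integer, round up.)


Layers = ceil(94.2/0.248) = 380


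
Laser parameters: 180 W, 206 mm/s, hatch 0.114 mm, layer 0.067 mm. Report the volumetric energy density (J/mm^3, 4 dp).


E = 180 / (206*0.114*0.067) = 114.3999 J/mm^3


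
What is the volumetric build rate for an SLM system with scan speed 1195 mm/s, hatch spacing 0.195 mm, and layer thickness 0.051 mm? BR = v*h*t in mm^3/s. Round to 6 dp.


Rate = 1195 * 0.195 * 0.051 = 11.884275 mm^3/s


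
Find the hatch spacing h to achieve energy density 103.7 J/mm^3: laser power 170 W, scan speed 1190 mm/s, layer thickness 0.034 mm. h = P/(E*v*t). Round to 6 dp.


h = 170 / (103.7*1190*0.034) = 0.040518 mm


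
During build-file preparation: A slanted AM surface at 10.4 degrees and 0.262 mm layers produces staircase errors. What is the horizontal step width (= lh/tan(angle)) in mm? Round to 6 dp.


step = 0.262 / tan(10.4) = 1.427526 mm


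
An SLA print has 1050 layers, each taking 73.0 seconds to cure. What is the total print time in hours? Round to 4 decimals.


t = 1050 * 73.0 / 3600 = 21.2917 hrs


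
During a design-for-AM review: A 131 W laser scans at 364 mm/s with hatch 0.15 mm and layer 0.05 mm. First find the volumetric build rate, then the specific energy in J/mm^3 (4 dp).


Build rate = 364 * 0.15 * 0.05 = 2.73 mm^3/s
SE = 131 / 2.73 = 47.9853 J/mm^3


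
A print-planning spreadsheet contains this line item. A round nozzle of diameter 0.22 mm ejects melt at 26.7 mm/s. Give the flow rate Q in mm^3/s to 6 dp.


A = pi*(0.22/2)^2 = 0.03801327 mm^2
Q = 0.03801327 * 26.7 = 1.014954 mm^3/s


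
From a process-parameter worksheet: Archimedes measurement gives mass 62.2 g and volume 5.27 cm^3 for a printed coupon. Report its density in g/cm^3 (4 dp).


rho = 62.2 / 5.27 = 11.8027 g/cm^3


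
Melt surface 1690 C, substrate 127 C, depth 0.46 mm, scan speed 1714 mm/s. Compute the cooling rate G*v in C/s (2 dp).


G = (1690-127)/0.46 = 3397.82608696 C/mm
CR = 3397.82608696 * 1714 = 5823873.91 C/s


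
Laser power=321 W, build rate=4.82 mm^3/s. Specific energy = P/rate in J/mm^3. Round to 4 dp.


SE = 321 / 4.82 = 66.5975 J/mm^3


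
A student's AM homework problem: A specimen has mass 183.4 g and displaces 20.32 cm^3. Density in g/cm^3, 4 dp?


rho = 183.4 / 20.32 = 9.0256 g/cm^3


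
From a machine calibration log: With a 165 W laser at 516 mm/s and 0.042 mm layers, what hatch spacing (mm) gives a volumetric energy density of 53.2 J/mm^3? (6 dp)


h = 165 / (53.2*516*0.042) = 0.143111 mm


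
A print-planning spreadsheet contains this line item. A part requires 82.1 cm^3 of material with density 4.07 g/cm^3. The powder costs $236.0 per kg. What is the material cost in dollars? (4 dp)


Mass = 82.1*4.07/1000 = 0.334147 kg
Cost = 0.334147 * 236.0 = 78.8587 $


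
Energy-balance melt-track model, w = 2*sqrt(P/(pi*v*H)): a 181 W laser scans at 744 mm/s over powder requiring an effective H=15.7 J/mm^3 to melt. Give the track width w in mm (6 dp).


w = 2*sqrt(181/(pi*744*15.7)) = 0.140462 mm


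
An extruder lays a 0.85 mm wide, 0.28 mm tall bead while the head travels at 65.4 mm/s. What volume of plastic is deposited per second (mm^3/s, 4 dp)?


Rate = 0.85 * 0.28 * 65.4 = 15.5652 mm^3/s


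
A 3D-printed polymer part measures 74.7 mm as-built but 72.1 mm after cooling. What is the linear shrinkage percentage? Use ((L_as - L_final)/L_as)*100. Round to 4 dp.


Shrinkage = ((74.7-72.1)/74.7)*100 = 3.4806 %


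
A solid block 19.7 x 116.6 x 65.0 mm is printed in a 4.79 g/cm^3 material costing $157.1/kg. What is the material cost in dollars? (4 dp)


V = 19.7 * 116.6 * 65.0 = 149306.3 mm^3 = 149.3063 cm^3
Mass = 149.3063 * 4.79 / 1000 = 0.71517718 kg
Cost = 0.71517718 * 157.1 = 112.3543 $


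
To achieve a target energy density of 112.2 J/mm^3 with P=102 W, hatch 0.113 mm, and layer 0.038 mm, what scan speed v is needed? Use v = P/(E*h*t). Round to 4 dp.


v = 102 / (112.2*0.113*0.038) = 211.7119 mm/s


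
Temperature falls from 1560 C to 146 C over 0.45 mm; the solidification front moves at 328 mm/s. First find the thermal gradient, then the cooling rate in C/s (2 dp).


G = (1560-146)/0.45 = 3142.22222222 C/mm
CR = 3142.22222222 * 328 = 1030648.89 C/s


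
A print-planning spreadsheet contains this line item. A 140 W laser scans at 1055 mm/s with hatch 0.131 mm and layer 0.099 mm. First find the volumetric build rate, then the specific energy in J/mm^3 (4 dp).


Build rate = 1055 * 0.131 * 0.099 = 13.682295 mm^3/s
SE = 140 / 13.682295 = 10.2322 J/mm^3


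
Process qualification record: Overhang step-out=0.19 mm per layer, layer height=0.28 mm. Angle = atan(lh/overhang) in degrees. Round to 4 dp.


angle = atan(0.28/0.19) = 55.8403 degrees


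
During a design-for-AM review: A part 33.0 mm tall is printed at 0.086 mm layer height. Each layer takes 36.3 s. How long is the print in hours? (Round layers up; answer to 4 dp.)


Layers = ceil(33.0/0.086) = 384
t = 384 * 36.3 / 3600 = 3.872 hrs


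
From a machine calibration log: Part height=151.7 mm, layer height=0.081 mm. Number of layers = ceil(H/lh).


Layers = ceil(151.7/0.081) = 1873


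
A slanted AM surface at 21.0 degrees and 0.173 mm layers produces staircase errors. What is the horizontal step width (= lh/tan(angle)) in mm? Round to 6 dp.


step = 0.173 / tan(21.0) = 0.45068 mm


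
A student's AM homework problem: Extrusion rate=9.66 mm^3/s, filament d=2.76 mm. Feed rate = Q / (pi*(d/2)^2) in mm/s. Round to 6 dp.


A = pi*(2.76/2)^2 = 5.982849
v = 9.66 / 5.982849 = 1.614615 mm/s


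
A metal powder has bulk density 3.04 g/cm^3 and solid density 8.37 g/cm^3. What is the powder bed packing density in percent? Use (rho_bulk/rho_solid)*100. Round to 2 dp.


Packing = (3.04/8.37)*100 = 36.32 %


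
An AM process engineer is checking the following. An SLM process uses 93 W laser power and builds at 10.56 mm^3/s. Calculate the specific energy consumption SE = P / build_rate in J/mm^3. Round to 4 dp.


SE = 93 / 10.56 = 8.8068 J/mm^3


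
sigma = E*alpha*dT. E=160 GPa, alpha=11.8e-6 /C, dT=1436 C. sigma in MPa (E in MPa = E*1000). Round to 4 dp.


sigma = 160*1000 * 11.8e-6 * 1436 = 2711.168 MPa


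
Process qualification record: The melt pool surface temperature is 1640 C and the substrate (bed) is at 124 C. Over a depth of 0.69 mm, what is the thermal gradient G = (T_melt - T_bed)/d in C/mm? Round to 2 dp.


G = (1640-124)/0.69 = 2197.1 C/mm


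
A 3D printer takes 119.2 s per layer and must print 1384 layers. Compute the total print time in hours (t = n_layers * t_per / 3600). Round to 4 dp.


t = 1384 * 119.2 / 3600 = 45.8258 hrs


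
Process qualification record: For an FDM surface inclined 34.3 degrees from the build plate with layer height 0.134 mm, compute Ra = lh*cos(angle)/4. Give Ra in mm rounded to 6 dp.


Ra = 0.134 * cos(34.3) / 4 = 0.027674 mm


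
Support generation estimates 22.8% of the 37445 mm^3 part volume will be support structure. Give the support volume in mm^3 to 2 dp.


V_support = 37445 * 0.228 = 8537.46 mm^3


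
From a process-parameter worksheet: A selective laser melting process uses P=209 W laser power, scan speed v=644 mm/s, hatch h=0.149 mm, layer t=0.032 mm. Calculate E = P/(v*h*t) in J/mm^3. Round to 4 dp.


E = 209 / (644*0.149*0.032) = 68.0651 J/mm^3


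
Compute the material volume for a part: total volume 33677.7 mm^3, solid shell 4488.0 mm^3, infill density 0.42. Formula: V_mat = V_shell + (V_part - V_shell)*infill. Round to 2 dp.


V_infill = (33677.7 - 4488.0) * 0.42 = 12259.67
V_total = 4488.0 + 12259.67 = 16747.67 mm^3


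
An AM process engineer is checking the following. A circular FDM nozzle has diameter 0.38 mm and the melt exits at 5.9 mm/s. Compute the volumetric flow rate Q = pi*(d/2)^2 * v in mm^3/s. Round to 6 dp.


A = pi*(0.38/2)^2 = 0.11341149 mm^2
Q = 0.11341149 * 5.9 = 0.669128 mm^3/s


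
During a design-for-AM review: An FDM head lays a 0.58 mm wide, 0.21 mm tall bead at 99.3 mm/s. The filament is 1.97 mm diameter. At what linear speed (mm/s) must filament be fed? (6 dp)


Q = 0.58 * 0.21 * 99.3 = 12.09474 mm^3/s
A_fil = pi*(1.97/2)^2 = 3.04805173 mm^2
v_feed = 12.09474 / 3.04805173 = 3.968023 mm/s


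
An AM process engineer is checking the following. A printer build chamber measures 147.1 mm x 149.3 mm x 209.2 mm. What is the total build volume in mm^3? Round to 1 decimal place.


V = 147.1 * 149.3 * 209.2 = 4594456.7 mm^3


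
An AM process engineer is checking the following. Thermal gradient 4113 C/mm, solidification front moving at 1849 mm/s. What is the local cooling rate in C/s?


CR = 4113 * 1849 = 7604937 C/s


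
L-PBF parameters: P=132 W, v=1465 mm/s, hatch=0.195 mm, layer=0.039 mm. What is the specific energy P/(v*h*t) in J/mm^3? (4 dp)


Build rate = 1465 * 0.195 * 0.039 = 11.141325 mm^3/s
SE = 132 / 11.141325 = 11.8478 J/mm^3


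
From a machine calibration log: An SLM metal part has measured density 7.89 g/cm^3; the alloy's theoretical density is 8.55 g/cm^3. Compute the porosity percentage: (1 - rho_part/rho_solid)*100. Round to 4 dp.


Porosity = (1-7.89/8.55)*100 = 7.7193 %


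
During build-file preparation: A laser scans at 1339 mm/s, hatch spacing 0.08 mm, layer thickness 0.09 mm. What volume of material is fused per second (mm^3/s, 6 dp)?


Rate = 1339 * 0.08 * 0.09 = 9.6408 mm^3/s


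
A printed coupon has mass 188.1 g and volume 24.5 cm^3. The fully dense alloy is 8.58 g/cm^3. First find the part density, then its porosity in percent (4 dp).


rho_part = 188.1 / 24.5 = 7.67755102 g/cm^3
Porosity = (1 - 7.67755102/8.58)*100 = 10.5181 %


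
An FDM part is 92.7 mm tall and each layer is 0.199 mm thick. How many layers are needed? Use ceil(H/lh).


Layers = ceil(92.7/0.199) = 466


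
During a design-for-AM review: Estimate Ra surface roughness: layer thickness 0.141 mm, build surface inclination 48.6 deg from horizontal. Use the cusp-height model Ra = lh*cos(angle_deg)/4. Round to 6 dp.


Ra = 0.141 * cos(48.6) / 4 = 0.023311 mm


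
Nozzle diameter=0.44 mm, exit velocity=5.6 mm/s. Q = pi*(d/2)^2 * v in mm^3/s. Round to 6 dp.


A = pi*(0.44/2)^2 = 0.15205308 mm^2
Q = 0.15205308 * 5.6 = 0.851497 mm^3/s


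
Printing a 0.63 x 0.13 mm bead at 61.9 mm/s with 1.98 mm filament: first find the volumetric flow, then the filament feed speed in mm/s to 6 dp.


Q = 0.63 * 0.13 * 61.9 = 5.06961 mm^3/s
A_fil = pi*(1.98/2)^2 = 3.07907496 mm^2
v_feed = 5.06961 / 3.07907496 = 1.646472 mm/s


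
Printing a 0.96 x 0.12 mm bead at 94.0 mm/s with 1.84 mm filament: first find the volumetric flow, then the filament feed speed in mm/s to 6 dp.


Q = 0.96 * 0.12 * 94.0 = 10.8288 mm^3/s
A_fil = pi*(1.84/2)^2 = 2.65904402 mm^2
v_feed = 10.8288 / 2.65904402 = 4.072441 mm/s


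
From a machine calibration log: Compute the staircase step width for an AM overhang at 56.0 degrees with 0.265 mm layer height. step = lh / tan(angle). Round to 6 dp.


step = 0.265 / tan(56.0) = 0.178745 mm


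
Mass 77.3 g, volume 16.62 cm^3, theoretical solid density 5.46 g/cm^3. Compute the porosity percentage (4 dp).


rho_part = 77.3 / 16.62 = 4.65102286 g/cm^3
Porosity = (1 - 4.65102286/5.46)*100 = 14.8164 %


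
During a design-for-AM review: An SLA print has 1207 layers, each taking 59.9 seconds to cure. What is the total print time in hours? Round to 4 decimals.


t = 1207 * 59.9 / 3600 = 20.0831 hrs


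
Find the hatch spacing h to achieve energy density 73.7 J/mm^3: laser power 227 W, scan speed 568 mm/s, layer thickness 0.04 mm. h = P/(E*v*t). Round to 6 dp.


h = 227 / (73.7*568*0.04) = 0.135566 mm


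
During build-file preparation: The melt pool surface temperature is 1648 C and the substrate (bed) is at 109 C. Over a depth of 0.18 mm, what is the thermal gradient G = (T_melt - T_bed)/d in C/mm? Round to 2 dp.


G = (1648-109)/0.18 = 8550.0 C/mm


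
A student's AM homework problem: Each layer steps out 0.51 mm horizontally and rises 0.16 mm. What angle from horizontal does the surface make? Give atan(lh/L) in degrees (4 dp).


angle = atan(0.16/0.51) = 17.418 degrees


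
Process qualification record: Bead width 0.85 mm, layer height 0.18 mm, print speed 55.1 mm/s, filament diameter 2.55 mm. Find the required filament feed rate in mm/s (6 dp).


Q = 0.85 * 0.18 * 55.1 = 8.4303 mm^3/s
A_fil = pi*(2.55/2)^2 = 5.10705156 mm^2
v_feed = 8.4303 / 5.10705156 = 1.650718 mm/s


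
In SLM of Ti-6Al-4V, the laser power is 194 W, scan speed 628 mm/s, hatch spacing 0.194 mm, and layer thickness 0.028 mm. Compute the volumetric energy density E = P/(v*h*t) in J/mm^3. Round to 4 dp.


E = 194 / (628*0.194*0.028) = 56.8699 J/mm^3


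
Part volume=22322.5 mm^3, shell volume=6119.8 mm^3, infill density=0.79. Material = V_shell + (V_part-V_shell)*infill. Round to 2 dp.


V_infill = (22322.5 - 6119.8) * 0.79 = 12800.13
V_total = 6119.8 + 12800.13 = 18919.93 mm^3


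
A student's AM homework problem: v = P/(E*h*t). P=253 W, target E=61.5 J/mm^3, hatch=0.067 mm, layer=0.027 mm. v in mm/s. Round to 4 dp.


v = 253 / (61.5*0.067*0.027) = 2274.0858 mm/s


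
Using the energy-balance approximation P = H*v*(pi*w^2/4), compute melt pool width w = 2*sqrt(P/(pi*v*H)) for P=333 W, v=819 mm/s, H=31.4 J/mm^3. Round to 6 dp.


w = 2*sqrt(333/(pi*819*31.4)) = 0.128402 mm


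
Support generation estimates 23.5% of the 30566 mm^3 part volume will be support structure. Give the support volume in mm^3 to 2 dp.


V_support = 30566 * 0.235 = 7183.01 mm^3


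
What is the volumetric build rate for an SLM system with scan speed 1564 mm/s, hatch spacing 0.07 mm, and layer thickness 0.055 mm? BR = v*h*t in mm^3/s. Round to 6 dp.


Rate = 1564 * 0.07 * 0.055 = 6.0214 mm^3/s


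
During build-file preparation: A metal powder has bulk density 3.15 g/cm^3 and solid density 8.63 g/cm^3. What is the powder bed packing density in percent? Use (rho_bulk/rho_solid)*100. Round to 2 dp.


Packing = (3.15/8.63)*100 = 36.5 %


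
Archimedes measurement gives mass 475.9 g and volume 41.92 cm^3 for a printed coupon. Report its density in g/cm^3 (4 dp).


rho = 475.9 / 41.92 = 11.3526 g/cm^3


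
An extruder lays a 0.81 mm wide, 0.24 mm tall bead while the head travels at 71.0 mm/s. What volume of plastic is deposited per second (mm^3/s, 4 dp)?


Rate = 0.81 * 0.24 * 71.0 = 13.8024 mm^3/s


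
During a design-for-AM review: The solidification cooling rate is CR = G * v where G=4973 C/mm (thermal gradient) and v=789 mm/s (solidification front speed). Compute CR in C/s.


CR = 4973 * 789 = 3923697 C/s


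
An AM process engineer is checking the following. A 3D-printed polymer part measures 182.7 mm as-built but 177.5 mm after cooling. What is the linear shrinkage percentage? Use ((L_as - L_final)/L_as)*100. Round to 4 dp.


Shrinkage = ((182.7-177.5)/182.7)*100 = 2.8462 %


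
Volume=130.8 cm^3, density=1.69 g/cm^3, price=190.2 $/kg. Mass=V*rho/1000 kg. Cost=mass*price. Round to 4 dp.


Mass = 130.8*1.69/1000 = 0.221052 kg
Cost = 0.221052 * 190.2 = 42.0441 $


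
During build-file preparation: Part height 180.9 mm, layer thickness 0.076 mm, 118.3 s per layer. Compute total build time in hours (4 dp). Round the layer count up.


Layers = ceil(180.9/0.076) = 2381
t = 2381 * 118.3 / 3600 = 78.2423 hrs


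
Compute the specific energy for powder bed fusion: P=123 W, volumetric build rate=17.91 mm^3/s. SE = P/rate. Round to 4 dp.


SE = 123 / 17.91 = 6.8677 J/mm^3


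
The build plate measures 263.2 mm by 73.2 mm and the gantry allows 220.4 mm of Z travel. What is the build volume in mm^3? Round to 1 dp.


V = 263.2 * 73.2 * 220.4 = 4246279.3 mm^3


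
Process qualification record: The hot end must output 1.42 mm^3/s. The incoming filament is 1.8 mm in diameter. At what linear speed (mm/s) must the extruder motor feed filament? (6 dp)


A = pi*(1.8/2)^2 = 2.54469
v = 1.42 / 2.54469 = 0.558025 mm/s


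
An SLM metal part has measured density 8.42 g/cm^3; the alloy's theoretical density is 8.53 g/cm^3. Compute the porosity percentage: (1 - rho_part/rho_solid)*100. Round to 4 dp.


Porosity = (1-8.42/8.53)*100 = 1.2896 %


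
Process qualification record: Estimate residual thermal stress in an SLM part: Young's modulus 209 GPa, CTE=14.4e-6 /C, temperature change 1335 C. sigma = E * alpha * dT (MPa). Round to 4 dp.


sigma = 209*1000 * 14.4e-6 * 1335 = 4017.816 MPa


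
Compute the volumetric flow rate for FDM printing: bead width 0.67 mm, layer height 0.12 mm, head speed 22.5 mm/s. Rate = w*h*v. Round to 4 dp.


Rate = 0.67 * 0.12 * 22.5 = 1.809 mm^3/s


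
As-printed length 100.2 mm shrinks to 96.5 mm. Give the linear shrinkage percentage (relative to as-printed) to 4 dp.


Shrinkage = ((100.2-96.5)/100.2)*100 = 3.6926 %


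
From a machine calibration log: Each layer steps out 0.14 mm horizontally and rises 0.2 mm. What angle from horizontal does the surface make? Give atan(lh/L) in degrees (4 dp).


angle = atan(0.2/0.14) = 55.008 degrees


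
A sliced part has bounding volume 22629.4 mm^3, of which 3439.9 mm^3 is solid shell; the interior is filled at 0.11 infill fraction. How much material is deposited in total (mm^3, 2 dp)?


V_infill = (22629.4 - 3439.9) * 0.11 = 2110.85
V_total = 3439.9 + 2110.85 = 5550.75 mm^3


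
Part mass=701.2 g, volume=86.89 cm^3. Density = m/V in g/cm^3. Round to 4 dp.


rho = 701.2 / 86.89 = 8.07 g/cm^3


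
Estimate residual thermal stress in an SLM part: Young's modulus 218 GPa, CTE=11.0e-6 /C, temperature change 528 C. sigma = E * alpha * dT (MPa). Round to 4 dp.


sigma = 218*1000 * 11.0e-6 * 528 = 1266.144 MPa


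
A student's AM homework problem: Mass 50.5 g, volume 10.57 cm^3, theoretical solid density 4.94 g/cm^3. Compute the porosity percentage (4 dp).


rho_part = 50.5 / 10.57 = 4.77767266 g/cm^3
Porosity = (1 - 4.77767266/4.94)*100 = 3.286 %


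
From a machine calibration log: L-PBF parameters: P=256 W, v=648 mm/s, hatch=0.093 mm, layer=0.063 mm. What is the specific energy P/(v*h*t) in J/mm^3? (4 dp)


Build rate = 648 * 0.093 * 0.063 = 3.796632 mm^3/s
SE = 256 / 3.796632 = 67.4282 J/mm^3


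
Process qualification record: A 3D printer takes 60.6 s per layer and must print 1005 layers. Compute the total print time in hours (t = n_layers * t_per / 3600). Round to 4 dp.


t = 1005 * 60.6 / 3600 = 16.9175 hrs


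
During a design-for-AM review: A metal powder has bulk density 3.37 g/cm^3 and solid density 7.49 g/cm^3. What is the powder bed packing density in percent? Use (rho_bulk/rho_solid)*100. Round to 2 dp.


Packing = (3.37/7.49)*100 = 44.99 %


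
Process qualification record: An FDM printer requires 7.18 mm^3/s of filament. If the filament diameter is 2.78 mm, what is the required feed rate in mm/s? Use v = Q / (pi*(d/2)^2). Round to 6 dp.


A = pi*(2.78/2)^2 = 6.069871
v = 7.18 / 6.069871 = 1.182892 mm/s


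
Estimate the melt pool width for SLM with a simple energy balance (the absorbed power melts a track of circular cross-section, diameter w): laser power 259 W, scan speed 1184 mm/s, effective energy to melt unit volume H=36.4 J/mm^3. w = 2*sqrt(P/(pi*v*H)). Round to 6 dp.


w = 2*sqrt(259/(pi*1184*36.4)) = 0.087474 mm


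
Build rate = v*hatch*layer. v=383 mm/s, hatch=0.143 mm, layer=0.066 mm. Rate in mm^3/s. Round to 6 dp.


Rate = 383 * 0.143 * 0.066 = 3.614754 mm^3/s


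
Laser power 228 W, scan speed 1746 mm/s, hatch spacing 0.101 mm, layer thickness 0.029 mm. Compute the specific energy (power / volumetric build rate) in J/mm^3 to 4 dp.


Build rate = 1746 * 0.101 * 0.029 = 5.114034 mm^3/s
SE = 228 / 5.114034 = 44.5832 J/mm^3
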